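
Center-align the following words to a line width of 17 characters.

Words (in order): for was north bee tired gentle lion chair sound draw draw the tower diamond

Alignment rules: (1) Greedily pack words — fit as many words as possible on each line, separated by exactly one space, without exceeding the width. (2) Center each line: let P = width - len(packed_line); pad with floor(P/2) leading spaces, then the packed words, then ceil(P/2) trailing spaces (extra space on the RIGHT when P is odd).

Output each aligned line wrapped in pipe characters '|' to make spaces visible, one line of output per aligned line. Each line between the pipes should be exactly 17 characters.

Line 1: ['for', 'was', 'north', 'bee'] (min_width=17, slack=0)
Line 2: ['tired', 'gentle', 'lion'] (min_width=17, slack=0)
Line 3: ['chair', 'sound', 'draw'] (min_width=16, slack=1)
Line 4: ['draw', 'the', 'tower'] (min_width=14, slack=3)
Line 5: ['diamond'] (min_width=7, slack=10)

Answer: |for was north bee|
|tired gentle lion|
|chair sound draw |
| draw the tower  |
|     diamond     |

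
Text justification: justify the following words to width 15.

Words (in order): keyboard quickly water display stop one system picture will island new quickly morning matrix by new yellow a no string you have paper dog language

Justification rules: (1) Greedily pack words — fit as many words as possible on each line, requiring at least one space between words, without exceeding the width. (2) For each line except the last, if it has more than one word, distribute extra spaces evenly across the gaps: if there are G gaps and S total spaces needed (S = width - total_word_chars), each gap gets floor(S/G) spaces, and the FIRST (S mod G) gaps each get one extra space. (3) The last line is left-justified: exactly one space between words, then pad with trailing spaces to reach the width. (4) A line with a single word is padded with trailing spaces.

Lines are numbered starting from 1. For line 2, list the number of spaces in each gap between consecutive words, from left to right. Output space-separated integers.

Line 1: ['keyboard'] (min_width=8, slack=7)
Line 2: ['quickly', 'water'] (min_width=13, slack=2)
Line 3: ['display', 'stop'] (min_width=12, slack=3)
Line 4: ['one', 'system'] (min_width=10, slack=5)
Line 5: ['picture', 'will'] (min_width=12, slack=3)
Line 6: ['island', 'new'] (min_width=10, slack=5)
Line 7: ['quickly', 'morning'] (min_width=15, slack=0)
Line 8: ['matrix', 'by', 'new'] (min_width=13, slack=2)
Line 9: ['yellow', 'a', 'no'] (min_width=11, slack=4)
Line 10: ['string', 'you', 'have'] (min_width=15, slack=0)
Line 11: ['paper', 'dog'] (min_width=9, slack=6)
Line 12: ['language'] (min_width=8, slack=7)

Answer: 3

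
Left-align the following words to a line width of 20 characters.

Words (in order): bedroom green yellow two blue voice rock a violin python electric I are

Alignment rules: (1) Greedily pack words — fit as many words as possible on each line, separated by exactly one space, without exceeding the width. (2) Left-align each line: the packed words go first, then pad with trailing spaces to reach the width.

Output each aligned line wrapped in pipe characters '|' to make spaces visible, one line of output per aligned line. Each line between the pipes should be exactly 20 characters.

Line 1: ['bedroom', 'green', 'yellow'] (min_width=20, slack=0)
Line 2: ['two', 'blue', 'voice', 'rock'] (min_width=19, slack=1)
Line 3: ['a', 'violin', 'python'] (min_width=15, slack=5)
Line 4: ['electric', 'I', 'are'] (min_width=14, slack=6)

Answer: |bedroom green yellow|
|two blue voice rock |
|a violin python     |
|electric I are      |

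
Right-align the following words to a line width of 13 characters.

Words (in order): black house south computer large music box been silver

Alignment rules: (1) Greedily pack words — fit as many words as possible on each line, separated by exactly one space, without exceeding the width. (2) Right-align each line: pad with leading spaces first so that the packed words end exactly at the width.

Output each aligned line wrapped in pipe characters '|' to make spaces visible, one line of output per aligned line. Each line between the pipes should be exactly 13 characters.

Line 1: ['black', 'house'] (min_width=11, slack=2)
Line 2: ['south'] (min_width=5, slack=8)
Line 3: ['computer'] (min_width=8, slack=5)
Line 4: ['large', 'music'] (min_width=11, slack=2)
Line 5: ['box', 'been'] (min_width=8, slack=5)
Line 6: ['silver'] (min_width=6, slack=7)

Answer: |  black house|
|        south|
|     computer|
|  large music|
|     box been|
|       silver|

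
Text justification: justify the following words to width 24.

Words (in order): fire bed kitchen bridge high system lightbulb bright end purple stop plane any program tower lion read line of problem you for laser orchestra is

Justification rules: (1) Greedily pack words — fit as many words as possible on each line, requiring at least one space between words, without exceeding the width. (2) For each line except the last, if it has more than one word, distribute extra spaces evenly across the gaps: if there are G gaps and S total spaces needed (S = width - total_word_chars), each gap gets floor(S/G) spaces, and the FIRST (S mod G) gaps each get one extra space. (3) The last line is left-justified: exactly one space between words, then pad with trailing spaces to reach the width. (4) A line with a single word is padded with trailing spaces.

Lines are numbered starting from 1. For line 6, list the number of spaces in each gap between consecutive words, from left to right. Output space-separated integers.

Line 1: ['fire', 'bed', 'kitchen', 'bridge'] (min_width=23, slack=1)
Line 2: ['high', 'system', 'lightbulb'] (min_width=21, slack=3)
Line 3: ['bright', 'end', 'purple', 'stop'] (min_width=22, slack=2)
Line 4: ['plane', 'any', 'program', 'tower'] (min_width=23, slack=1)
Line 5: ['lion', 'read', 'line', 'of'] (min_width=17, slack=7)
Line 6: ['problem', 'you', 'for', 'laser'] (min_width=21, slack=3)
Line 7: ['orchestra', 'is'] (min_width=12, slack=12)

Answer: 2 2 2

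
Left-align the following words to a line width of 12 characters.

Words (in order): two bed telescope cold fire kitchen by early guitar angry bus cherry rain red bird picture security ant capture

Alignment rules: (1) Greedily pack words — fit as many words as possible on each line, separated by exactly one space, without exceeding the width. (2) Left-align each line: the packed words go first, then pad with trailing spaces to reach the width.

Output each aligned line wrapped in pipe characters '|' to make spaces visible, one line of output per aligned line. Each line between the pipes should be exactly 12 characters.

Line 1: ['two', 'bed'] (min_width=7, slack=5)
Line 2: ['telescope'] (min_width=9, slack=3)
Line 3: ['cold', 'fire'] (min_width=9, slack=3)
Line 4: ['kitchen', 'by'] (min_width=10, slack=2)
Line 5: ['early', 'guitar'] (min_width=12, slack=0)
Line 6: ['angry', 'bus'] (min_width=9, slack=3)
Line 7: ['cherry', 'rain'] (min_width=11, slack=1)
Line 8: ['red', 'bird'] (min_width=8, slack=4)
Line 9: ['picture'] (min_width=7, slack=5)
Line 10: ['security', 'ant'] (min_width=12, slack=0)
Line 11: ['capture'] (min_width=7, slack=5)

Answer: |two bed     |
|telescope   |
|cold fire   |
|kitchen by  |
|early guitar|
|angry bus   |
|cherry rain |
|red bird    |
|picture     |
|security ant|
|capture     |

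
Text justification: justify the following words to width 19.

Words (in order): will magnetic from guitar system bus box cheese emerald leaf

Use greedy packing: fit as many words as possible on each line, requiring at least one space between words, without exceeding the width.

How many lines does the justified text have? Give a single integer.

Answer: 4

Derivation:
Line 1: ['will', 'magnetic', 'from'] (min_width=18, slack=1)
Line 2: ['guitar', 'system', 'bus'] (min_width=17, slack=2)
Line 3: ['box', 'cheese', 'emerald'] (min_width=18, slack=1)
Line 4: ['leaf'] (min_width=4, slack=15)
Total lines: 4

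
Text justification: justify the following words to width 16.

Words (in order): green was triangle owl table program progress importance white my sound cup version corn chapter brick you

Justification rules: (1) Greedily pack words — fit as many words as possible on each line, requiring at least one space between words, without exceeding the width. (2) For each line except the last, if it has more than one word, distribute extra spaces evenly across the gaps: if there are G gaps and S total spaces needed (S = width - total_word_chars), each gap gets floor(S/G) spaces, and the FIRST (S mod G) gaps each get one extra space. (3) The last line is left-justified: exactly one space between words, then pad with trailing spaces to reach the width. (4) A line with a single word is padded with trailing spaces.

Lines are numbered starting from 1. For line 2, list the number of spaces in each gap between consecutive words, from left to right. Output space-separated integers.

Line 1: ['green', 'was'] (min_width=9, slack=7)
Line 2: ['triangle', 'owl'] (min_width=12, slack=4)
Line 3: ['table', 'program'] (min_width=13, slack=3)
Line 4: ['progress'] (min_width=8, slack=8)
Line 5: ['importance', 'white'] (min_width=16, slack=0)
Line 6: ['my', 'sound', 'cup'] (min_width=12, slack=4)
Line 7: ['version', 'corn'] (min_width=12, slack=4)
Line 8: ['chapter', 'brick'] (min_width=13, slack=3)
Line 9: ['you'] (min_width=3, slack=13)

Answer: 5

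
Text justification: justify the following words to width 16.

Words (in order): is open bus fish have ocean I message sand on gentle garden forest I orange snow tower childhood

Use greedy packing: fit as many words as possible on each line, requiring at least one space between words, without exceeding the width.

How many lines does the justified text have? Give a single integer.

Answer: 7

Derivation:
Line 1: ['is', 'open', 'bus', 'fish'] (min_width=16, slack=0)
Line 2: ['have', 'ocean', 'I'] (min_width=12, slack=4)
Line 3: ['message', 'sand', 'on'] (min_width=15, slack=1)
Line 4: ['gentle', 'garden'] (min_width=13, slack=3)
Line 5: ['forest', 'I', 'orange'] (min_width=15, slack=1)
Line 6: ['snow', 'tower'] (min_width=10, slack=6)
Line 7: ['childhood'] (min_width=9, slack=7)
Total lines: 7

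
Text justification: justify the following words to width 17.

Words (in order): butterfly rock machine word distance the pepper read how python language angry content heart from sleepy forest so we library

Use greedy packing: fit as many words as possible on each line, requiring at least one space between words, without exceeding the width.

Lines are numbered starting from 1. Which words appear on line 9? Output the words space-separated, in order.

Answer: library

Derivation:
Line 1: ['butterfly', 'rock'] (min_width=14, slack=3)
Line 2: ['machine', 'word'] (min_width=12, slack=5)
Line 3: ['distance', 'the'] (min_width=12, slack=5)
Line 4: ['pepper', 'read', 'how'] (min_width=15, slack=2)
Line 5: ['python', 'language'] (min_width=15, slack=2)
Line 6: ['angry', 'content'] (min_width=13, slack=4)
Line 7: ['heart', 'from', 'sleepy'] (min_width=17, slack=0)
Line 8: ['forest', 'so', 'we'] (min_width=12, slack=5)
Line 9: ['library'] (min_width=7, slack=10)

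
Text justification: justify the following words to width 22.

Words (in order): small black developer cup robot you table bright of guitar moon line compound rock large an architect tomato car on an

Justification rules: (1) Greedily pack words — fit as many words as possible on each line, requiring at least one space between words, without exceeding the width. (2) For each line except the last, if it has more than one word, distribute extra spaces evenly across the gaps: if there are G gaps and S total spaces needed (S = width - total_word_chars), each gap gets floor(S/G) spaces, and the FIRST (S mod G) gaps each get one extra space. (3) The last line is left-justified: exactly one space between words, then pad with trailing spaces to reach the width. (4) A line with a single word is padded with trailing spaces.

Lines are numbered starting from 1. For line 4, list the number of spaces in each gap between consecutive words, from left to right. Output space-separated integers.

Answer: 3 3

Derivation:
Line 1: ['small', 'black', 'developer'] (min_width=21, slack=1)
Line 2: ['cup', 'robot', 'you', 'table'] (min_width=19, slack=3)
Line 3: ['bright', 'of', 'guitar', 'moon'] (min_width=21, slack=1)
Line 4: ['line', 'compound', 'rock'] (min_width=18, slack=4)
Line 5: ['large', 'an', 'architect'] (min_width=18, slack=4)
Line 6: ['tomato', 'car', 'on', 'an'] (min_width=16, slack=6)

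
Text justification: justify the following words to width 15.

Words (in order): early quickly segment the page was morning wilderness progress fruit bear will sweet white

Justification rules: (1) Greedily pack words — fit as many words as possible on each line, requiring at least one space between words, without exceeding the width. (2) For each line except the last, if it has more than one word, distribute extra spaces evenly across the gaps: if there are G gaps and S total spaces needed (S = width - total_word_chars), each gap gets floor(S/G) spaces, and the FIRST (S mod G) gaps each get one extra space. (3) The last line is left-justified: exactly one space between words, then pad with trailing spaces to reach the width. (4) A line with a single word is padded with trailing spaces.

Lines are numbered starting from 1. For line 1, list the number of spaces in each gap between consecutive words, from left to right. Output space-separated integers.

Line 1: ['early', 'quickly'] (min_width=13, slack=2)
Line 2: ['segment', 'the'] (min_width=11, slack=4)
Line 3: ['page', 'was'] (min_width=8, slack=7)
Line 4: ['morning'] (min_width=7, slack=8)
Line 5: ['wilderness'] (min_width=10, slack=5)
Line 6: ['progress', 'fruit'] (min_width=14, slack=1)
Line 7: ['bear', 'will', 'sweet'] (min_width=15, slack=0)
Line 8: ['white'] (min_width=5, slack=10)

Answer: 3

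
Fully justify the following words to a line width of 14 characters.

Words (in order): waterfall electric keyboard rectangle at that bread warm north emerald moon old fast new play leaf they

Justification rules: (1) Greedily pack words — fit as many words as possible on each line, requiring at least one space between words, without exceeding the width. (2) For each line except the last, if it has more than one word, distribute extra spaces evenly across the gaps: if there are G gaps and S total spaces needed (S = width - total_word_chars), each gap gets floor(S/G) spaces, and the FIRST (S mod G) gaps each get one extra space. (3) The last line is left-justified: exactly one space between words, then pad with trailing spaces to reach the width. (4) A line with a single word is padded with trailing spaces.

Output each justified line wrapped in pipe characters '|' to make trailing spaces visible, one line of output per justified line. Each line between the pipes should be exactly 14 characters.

Answer: |waterfall     |
|electric      |
|keyboard      |
|rectangle   at|
|that     bread|
|warm     north|
|emerald   moon|
|old  fast  new|
|play leaf they|

Derivation:
Line 1: ['waterfall'] (min_width=9, slack=5)
Line 2: ['electric'] (min_width=8, slack=6)
Line 3: ['keyboard'] (min_width=8, slack=6)
Line 4: ['rectangle', 'at'] (min_width=12, slack=2)
Line 5: ['that', 'bread'] (min_width=10, slack=4)
Line 6: ['warm', 'north'] (min_width=10, slack=4)
Line 7: ['emerald', 'moon'] (min_width=12, slack=2)
Line 8: ['old', 'fast', 'new'] (min_width=12, slack=2)
Line 9: ['play', 'leaf', 'they'] (min_width=14, slack=0)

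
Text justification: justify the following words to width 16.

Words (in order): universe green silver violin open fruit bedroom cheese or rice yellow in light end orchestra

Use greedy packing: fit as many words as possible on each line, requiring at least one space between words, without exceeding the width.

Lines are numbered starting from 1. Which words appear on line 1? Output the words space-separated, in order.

Answer: universe green

Derivation:
Line 1: ['universe', 'green'] (min_width=14, slack=2)
Line 2: ['silver', 'violin'] (min_width=13, slack=3)
Line 3: ['open', 'fruit'] (min_width=10, slack=6)
Line 4: ['bedroom', 'cheese'] (min_width=14, slack=2)
Line 5: ['or', 'rice', 'yellow'] (min_width=14, slack=2)
Line 6: ['in', 'light', 'end'] (min_width=12, slack=4)
Line 7: ['orchestra'] (min_width=9, slack=7)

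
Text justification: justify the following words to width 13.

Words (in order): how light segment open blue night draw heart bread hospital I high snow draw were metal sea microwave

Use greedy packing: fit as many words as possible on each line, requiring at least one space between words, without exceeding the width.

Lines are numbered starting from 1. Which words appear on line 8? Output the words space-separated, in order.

Line 1: ['how', 'light'] (min_width=9, slack=4)
Line 2: ['segment', 'open'] (min_width=12, slack=1)
Line 3: ['blue', 'night'] (min_width=10, slack=3)
Line 4: ['draw', 'heart'] (min_width=10, slack=3)
Line 5: ['bread'] (min_width=5, slack=8)
Line 6: ['hospital', 'I'] (min_width=10, slack=3)
Line 7: ['high', 'snow'] (min_width=9, slack=4)
Line 8: ['draw', 'were'] (min_width=9, slack=4)
Line 9: ['metal', 'sea'] (min_width=9, slack=4)
Line 10: ['microwave'] (min_width=9, slack=4)

Answer: draw were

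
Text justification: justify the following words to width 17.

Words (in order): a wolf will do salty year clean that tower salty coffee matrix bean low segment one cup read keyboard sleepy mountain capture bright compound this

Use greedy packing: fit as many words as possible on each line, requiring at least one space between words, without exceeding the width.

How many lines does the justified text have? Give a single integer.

Answer: 10

Derivation:
Line 1: ['a', 'wolf', 'will', 'do'] (min_width=14, slack=3)
Line 2: ['salty', 'year', 'clean'] (min_width=16, slack=1)
Line 3: ['that', 'tower', 'salty'] (min_width=16, slack=1)
Line 4: ['coffee', 'matrix'] (min_width=13, slack=4)
Line 5: ['bean', 'low', 'segment'] (min_width=16, slack=1)
Line 6: ['one', 'cup', 'read'] (min_width=12, slack=5)
Line 7: ['keyboard', 'sleepy'] (min_width=15, slack=2)
Line 8: ['mountain', 'capture'] (min_width=16, slack=1)
Line 9: ['bright', 'compound'] (min_width=15, slack=2)
Line 10: ['this'] (min_width=4, slack=13)
Total lines: 10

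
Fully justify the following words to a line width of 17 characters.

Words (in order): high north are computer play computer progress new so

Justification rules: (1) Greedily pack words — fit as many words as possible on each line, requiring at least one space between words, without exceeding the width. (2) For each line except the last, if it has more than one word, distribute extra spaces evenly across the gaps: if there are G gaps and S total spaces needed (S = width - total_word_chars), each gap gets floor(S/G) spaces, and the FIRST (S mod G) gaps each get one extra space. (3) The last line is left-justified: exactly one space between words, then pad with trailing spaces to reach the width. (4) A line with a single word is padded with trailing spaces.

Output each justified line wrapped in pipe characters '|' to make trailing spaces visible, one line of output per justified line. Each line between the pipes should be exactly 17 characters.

Answer: |high   north  are|
|computer     play|
|computer progress|
|new so           |

Derivation:
Line 1: ['high', 'north', 'are'] (min_width=14, slack=3)
Line 2: ['computer', 'play'] (min_width=13, slack=4)
Line 3: ['computer', 'progress'] (min_width=17, slack=0)
Line 4: ['new', 'so'] (min_width=6, slack=11)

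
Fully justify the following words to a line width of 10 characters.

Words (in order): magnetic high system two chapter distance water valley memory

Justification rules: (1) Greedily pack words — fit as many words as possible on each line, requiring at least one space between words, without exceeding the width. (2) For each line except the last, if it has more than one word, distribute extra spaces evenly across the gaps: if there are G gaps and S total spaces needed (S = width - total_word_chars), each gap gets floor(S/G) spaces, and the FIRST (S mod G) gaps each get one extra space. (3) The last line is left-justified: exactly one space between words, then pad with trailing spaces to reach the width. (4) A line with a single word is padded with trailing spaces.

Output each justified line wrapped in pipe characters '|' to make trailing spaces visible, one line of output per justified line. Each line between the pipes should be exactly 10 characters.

Answer: |magnetic  |
|high      |
|system two|
|chapter   |
|distance  |
|water     |
|valley    |
|memory    |

Derivation:
Line 1: ['magnetic'] (min_width=8, slack=2)
Line 2: ['high'] (min_width=4, slack=6)
Line 3: ['system', 'two'] (min_width=10, slack=0)
Line 4: ['chapter'] (min_width=7, slack=3)
Line 5: ['distance'] (min_width=8, slack=2)
Line 6: ['water'] (min_width=5, slack=5)
Line 7: ['valley'] (min_width=6, slack=4)
Line 8: ['memory'] (min_width=6, slack=4)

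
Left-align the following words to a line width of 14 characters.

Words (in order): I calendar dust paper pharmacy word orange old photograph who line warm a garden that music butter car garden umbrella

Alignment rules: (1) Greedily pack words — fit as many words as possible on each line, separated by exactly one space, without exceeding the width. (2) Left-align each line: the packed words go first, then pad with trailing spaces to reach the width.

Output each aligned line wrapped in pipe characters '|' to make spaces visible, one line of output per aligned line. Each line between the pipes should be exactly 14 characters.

Line 1: ['I', 'calendar'] (min_width=10, slack=4)
Line 2: ['dust', 'paper'] (min_width=10, slack=4)
Line 3: ['pharmacy', 'word'] (min_width=13, slack=1)
Line 4: ['orange', 'old'] (min_width=10, slack=4)
Line 5: ['photograph', 'who'] (min_width=14, slack=0)
Line 6: ['line', 'warm', 'a'] (min_width=11, slack=3)
Line 7: ['garden', 'that'] (min_width=11, slack=3)
Line 8: ['music', 'butter'] (min_width=12, slack=2)
Line 9: ['car', 'garden'] (min_width=10, slack=4)
Line 10: ['umbrella'] (min_width=8, slack=6)

Answer: |I calendar    |
|dust paper    |
|pharmacy word |
|orange old    |
|photograph who|
|line warm a   |
|garden that   |
|music butter  |
|car garden    |
|umbrella      |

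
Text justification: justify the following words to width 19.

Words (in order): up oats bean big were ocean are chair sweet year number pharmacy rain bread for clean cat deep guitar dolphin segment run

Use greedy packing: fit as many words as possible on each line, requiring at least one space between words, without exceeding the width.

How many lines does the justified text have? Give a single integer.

Answer: 8

Derivation:
Line 1: ['up', 'oats', 'bean', 'big'] (min_width=16, slack=3)
Line 2: ['were', 'ocean', 'are'] (min_width=14, slack=5)
Line 3: ['chair', 'sweet', 'year'] (min_width=16, slack=3)
Line 4: ['number', 'pharmacy'] (min_width=15, slack=4)
Line 5: ['rain', 'bread', 'for'] (min_width=14, slack=5)
Line 6: ['clean', 'cat', 'deep'] (min_width=14, slack=5)
Line 7: ['guitar', 'dolphin'] (min_width=14, slack=5)
Line 8: ['segment', 'run'] (min_width=11, slack=8)
Total lines: 8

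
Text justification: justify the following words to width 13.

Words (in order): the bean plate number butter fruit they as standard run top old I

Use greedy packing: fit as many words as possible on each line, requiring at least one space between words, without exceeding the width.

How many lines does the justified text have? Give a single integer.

Line 1: ['the', 'bean'] (min_width=8, slack=5)
Line 2: ['plate', 'number'] (min_width=12, slack=1)
Line 3: ['butter', 'fruit'] (min_width=12, slack=1)
Line 4: ['they', 'as'] (min_width=7, slack=6)
Line 5: ['standard', 'run'] (min_width=12, slack=1)
Line 6: ['top', 'old', 'I'] (min_width=9, slack=4)
Total lines: 6

Answer: 6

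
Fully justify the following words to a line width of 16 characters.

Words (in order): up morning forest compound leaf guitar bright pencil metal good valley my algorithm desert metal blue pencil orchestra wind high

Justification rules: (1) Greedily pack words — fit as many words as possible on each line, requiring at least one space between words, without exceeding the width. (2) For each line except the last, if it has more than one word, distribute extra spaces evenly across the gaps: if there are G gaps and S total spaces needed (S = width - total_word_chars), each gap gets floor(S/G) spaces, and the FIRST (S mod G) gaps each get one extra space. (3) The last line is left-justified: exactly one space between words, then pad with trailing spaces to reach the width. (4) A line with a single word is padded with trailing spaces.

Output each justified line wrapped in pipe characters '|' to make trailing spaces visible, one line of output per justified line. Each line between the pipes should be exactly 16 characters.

Answer: |up       morning|
|forest  compound|
|leaf      guitar|
|bright    pencil|
|metal       good|
|valley        my|
|algorithm desert|
|metal       blue|
|pencil orchestra|
|wind high       |

Derivation:
Line 1: ['up', 'morning'] (min_width=10, slack=6)
Line 2: ['forest', 'compound'] (min_width=15, slack=1)
Line 3: ['leaf', 'guitar'] (min_width=11, slack=5)
Line 4: ['bright', 'pencil'] (min_width=13, slack=3)
Line 5: ['metal', 'good'] (min_width=10, slack=6)
Line 6: ['valley', 'my'] (min_width=9, slack=7)
Line 7: ['algorithm', 'desert'] (min_width=16, slack=0)
Line 8: ['metal', 'blue'] (min_width=10, slack=6)
Line 9: ['pencil', 'orchestra'] (min_width=16, slack=0)
Line 10: ['wind', 'high'] (min_width=9, slack=7)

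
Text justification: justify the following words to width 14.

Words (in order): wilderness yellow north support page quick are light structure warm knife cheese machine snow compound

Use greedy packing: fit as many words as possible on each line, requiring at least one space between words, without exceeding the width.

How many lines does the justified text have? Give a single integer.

Answer: 9

Derivation:
Line 1: ['wilderness'] (min_width=10, slack=4)
Line 2: ['yellow', 'north'] (min_width=12, slack=2)
Line 3: ['support', 'page'] (min_width=12, slack=2)
Line 4: ['quick', 'are'] (min_width=9, slack=5)
Line 5: ['light'] (min_width=5, slack=9)
Line 6: ['structure', 'warm'] (min_width=14, slack=0)
Line 7: ['knife', 'cheese'] (min_width=12, slack=2)
Line 8: ['machine', 'snow'] (min_width=12, slack=2)
Line 9: ['compound'] (min_width=8, slack=6)
Total lines: 9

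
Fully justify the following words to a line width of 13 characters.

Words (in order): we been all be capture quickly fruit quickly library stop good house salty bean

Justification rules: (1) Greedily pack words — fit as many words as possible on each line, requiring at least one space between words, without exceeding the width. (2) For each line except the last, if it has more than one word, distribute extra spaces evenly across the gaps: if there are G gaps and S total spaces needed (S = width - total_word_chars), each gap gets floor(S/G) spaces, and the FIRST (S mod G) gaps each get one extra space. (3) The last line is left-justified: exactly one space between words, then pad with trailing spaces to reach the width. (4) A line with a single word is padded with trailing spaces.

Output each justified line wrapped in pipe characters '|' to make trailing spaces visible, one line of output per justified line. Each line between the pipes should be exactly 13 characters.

Answer: |we  been  all|
|be    capture|
|quickly fruit|
|quickly      |
|library  stop|
|good    house|
|salty bean   |

Derivation:
Line 1: ['we', 'been', 'all'] (min_width=11, slack=2)
Line 2: ['be', 'capture'] (min_width=10, slack=3)
Line 3: ['quickly', 'fruit'] (min_width=13, slack=0)
Line 4: ['quickly'] (min_width=7, slack=6)
Line 5: ['library', 'stop'] (min_width=12, slack=1)
Line 6: ['good', 'house'] (min_width=10, slack=3)
Line 7: ['salty', 'bean'] (min_width=10, slack=3)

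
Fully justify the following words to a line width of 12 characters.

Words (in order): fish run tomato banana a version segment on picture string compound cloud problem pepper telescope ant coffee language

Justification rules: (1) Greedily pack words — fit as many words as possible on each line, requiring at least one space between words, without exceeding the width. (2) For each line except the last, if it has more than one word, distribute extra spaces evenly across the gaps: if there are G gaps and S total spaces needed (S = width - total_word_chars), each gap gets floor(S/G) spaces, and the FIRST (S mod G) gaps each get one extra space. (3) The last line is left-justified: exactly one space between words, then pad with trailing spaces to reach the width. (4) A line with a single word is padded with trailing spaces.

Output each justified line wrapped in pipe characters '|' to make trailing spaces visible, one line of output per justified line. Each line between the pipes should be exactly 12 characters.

Line 1: ['fish', 'run'] (min_width=8, slack=4)
Line 2: ['tomato'] (min_width=6, slack=6)
Line 3: ['banana', 'a'] (min_width=8, slack=4)
Line 4: ['version'] (min_width=7, slack=5)
Line 5: ['segment', 'on'] (min_width=10, slack=2)
Line 6: ['picture'] (min_width=7, slack=5)
Line 7: ['string'] (min_width=6, slack=6)
Line 8: ['compound'] (min_width=8, slack=4)
Line 9: ['cloud'] (min_width=5, slack=7)
Line 10: ['problem'] (min_width=7, slack=5)
Line 11: ['pepper'] (min_width=6, slack=6)
Line 12: ['telescope'] (min_width=9, slack=3)
Line 13: ['ant', 'coffee'] (min_width=10, slack=2)
Line 14: ['language'] (min_width=8, slack=4)

Answer: |fish     run|
|tomato      |
|banana     a|
|version     |
|segment   on|
|picture     |
|string      |
|compound    |
|cloud       |
|problem     |
|pepper      |
|telescope   |
|ant   coffee|
|language    |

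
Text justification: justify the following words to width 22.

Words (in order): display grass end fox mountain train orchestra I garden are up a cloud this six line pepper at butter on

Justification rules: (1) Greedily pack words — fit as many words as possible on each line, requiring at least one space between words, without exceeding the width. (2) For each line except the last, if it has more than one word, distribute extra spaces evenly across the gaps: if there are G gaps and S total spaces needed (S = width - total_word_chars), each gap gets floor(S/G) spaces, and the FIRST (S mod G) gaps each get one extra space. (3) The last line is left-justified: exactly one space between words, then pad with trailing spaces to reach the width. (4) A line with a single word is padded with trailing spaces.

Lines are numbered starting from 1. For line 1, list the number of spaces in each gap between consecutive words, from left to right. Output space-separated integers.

Answer: 2 1 1

Derivation:
Line 1: ['display', 'grass', 'end', 'fox'] (min_width=21, slack=1)
Line 2: ['mountain', 'train'] (min_width=14, slack=8)
Line 3: ['orchestra', 'I', 'garden', 'are'] (min_width=22, slack=0)
Line 4: ['up', 'a', 'cloud', 'this', 'six'] (min_width=19, slack=3)
Line 5: ['line', 'pepper', 'at', 'butter'] (min_width=21, slack=1)
Line 6: ['on'] (min_width=2, slack=20)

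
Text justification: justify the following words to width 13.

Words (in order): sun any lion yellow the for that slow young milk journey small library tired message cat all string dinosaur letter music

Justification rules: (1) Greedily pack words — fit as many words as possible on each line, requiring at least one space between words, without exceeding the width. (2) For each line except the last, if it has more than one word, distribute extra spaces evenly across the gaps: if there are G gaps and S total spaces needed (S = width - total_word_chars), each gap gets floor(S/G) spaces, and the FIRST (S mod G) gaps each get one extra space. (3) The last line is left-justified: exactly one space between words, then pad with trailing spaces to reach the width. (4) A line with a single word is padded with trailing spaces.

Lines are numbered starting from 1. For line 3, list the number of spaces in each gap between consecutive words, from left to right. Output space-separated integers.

Line 1: ['sun', 'any', 'lion'] (min_width=12, slack=1)
Line 2: ['yellow', 'the'] (min_width=10, slack=3)
Line 3: ['for', 'that', 'slow'] (min_width=13, slack=0)
Line 4: ['young', 'milk'] (min_width=10, slack=3)
Line 5: ['journey', 'small'] (min_width=13, slack=0)
Line 6: ['library', 'tired'] (min_width=13, slack=0)
Line 7: ['message', 'cat'] (min_width=11, slack=2)
Line 8: ['all', 'string'] (min_width=10, slack=3)
Line 9: ['dinosaur'] (min_width=8, slack=5)
Line 10: ['letter', 'music'] (min_width=12, slack=1)

Answer: 1 1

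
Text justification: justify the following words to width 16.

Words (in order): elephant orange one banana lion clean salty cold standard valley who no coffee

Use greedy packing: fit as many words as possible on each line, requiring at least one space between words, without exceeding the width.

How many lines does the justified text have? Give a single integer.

Line 1: ['elephant', 'orange'] (min_width=15, slack=1)
Line 2: ['one', 'banana', 'lion'] (min_width=15, slack=1)
Line 3: ['clean', 'salty', 'cold'] (min_width=16, slack=0)
Line 4: ['standard', 'valley'] (min_width=15, slack=1)
Line 5: ['who', 'no', 'coffee'] (min_width=13, slack=3)
Total lines: 5

Answer: 5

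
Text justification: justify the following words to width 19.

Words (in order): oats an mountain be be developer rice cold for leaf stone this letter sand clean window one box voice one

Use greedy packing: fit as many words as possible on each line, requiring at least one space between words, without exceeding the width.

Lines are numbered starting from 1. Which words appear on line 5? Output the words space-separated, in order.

Line 1: ['oats', 'an', 'mountain', 'be'] (min_width=19, slack=0)
Line 2: ['be', 'developer', 'rice'] (min_width=17, slack=2)
Line 3: ['cold', 'for', 'leaf', 'stone'] (min_width=19, slack=0)
Line 4: ['this', 'letter', 'sand'] (min_width=16, slack=3)
Line 5: ['clean', 'window', 'one'] (min_width=16, slack=3)
Line 6: ['box', 'voice', 'one'] (min_width=13, slack=6)

Answer: clean window one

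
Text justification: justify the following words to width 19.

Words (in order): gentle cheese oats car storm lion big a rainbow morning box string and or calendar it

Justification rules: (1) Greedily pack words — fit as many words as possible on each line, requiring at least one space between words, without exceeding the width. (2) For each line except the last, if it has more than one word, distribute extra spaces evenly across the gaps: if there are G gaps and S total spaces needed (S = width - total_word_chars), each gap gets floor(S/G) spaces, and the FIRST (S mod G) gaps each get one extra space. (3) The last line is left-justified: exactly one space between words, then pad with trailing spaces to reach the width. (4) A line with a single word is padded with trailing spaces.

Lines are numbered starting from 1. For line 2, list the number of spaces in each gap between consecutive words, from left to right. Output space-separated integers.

Line 1: ['gentle', 'cheese', 'oats'] (min_width=18, slack=1)
Line 2: ['car', 'storm', 'lion', 'big'] (min_width=18, slack=1)
Line 3: ['a', 'rainbow', 'morning'] (min_width=17, slack=2)
Line 4: ['box', 'string', 'and', 'or'] (min_width=17, slack=2)
Line 5: ['calendar', 'it'] (min_width=11, slack=8)

Answer: 2 1 1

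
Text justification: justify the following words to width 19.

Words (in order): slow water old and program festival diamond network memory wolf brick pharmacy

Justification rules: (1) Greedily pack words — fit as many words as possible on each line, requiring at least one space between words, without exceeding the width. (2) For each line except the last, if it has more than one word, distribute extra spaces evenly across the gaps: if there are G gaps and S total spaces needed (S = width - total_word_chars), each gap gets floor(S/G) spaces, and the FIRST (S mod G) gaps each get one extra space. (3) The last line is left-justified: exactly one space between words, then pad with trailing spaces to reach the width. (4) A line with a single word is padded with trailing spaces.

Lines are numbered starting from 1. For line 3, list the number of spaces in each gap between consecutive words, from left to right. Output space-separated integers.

Answer: 5

Derivation:
Line 1: ['slow', 'water', 'old', 'and'] (min_width=18, slack=1)
Line 2: ['program', 'festival'] (min_width=16, slack=3)
Line 3: ['diamond', 'network'] (min_width=15, slack=4)
Line 4: ['memory', 'wolf', 'brick'] (min_width=17, slack=2)
Line 5: ['pharmacy'] (min_width=8, slack=11)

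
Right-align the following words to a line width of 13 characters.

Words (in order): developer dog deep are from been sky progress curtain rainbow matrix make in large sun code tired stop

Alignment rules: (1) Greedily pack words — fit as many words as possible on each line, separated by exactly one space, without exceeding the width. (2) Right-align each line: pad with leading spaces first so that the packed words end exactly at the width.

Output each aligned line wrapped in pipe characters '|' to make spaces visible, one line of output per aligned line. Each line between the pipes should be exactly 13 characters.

Line 1: ['developer', 'dog'] (min_width=13, slack=0)
Line 2: ['deep', 'are', 'from'] (min_width=13, slack=0)
Line 3: ['been', 'sky'] (min_width=8, slack=5)
Line 4: ['progress'] (min_width=8, slack=5)
Line 5: ['curtain'] (min_width=7, slack=6)
Line 6: ['rainbow'] (min_width=7, slack=6)
Line 7: ['matrix', 'make'] (min_width=11, slack=2)
Line 8: ['in', 'large', 'sun'] (min_width=12, slack=1)
Line 9: ['code', 'tired'] (min_width=10, slack=3)
Line 10: ['stop'] (min_width=4, slack=9)

Answer: |developer dog|
|deep are from|
|     been sky|
|     progress|
|      curtain|
|      rainbow|
|  matrix make|
| in large sun|
|   code tired|
|         stop|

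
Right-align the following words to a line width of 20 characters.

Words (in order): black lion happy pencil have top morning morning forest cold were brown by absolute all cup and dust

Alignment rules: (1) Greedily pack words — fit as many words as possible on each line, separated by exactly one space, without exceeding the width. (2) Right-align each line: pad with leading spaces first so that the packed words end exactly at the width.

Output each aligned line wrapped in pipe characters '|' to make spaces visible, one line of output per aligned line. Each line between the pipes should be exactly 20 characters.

Answer: |    black lion happy|
|     pencil have top|
|     morning morning|
|    forest cold were|
|   brown by absolute|
|    all cup and dust|

Derivation:
Line 1: ['black', 'lion', 'happy'] (min_width=16, slack=4)
Line 2: ['pencil', 'have', 'top'] (min_width=15, slack=5)
Line 3: ['morning', 'morning'] (min_width=15, slack=5)
Line 4: ['forest', 'cold', 'were'] (min_width=16, slack=4)
Line 5: ['brown', 'by', 'absolute'] (min_width=17, slack=3)
Line 6: ['all', 'cup', 'and', 'dust'] (min_width=16, slack=4)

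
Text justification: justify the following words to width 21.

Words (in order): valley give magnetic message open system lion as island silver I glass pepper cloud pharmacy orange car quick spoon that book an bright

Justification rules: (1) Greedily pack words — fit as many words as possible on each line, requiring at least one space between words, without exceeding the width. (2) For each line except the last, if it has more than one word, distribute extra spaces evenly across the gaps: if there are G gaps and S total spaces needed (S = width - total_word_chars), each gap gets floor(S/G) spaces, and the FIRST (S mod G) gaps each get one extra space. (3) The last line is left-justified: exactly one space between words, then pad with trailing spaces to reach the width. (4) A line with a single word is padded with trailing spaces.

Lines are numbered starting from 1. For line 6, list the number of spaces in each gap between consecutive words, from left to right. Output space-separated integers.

Answer: 1 1 1

Derivation:
Line 1: ['valley', 'give', 'magnetic'] (min_width=20, slack=1)
Line 2: ['message', 'open', 'system'] (min_width=19, slack=2)
Line 3: ['lion', 'as', 'island', 'silver'] (min_width=21, slack=0)
Line 4: ['I', 'glass', 'pepper', 'cloud'] (min_width=20, slack=1)
Line 5: ['pharmacy', 'orange', 'car'] (min_width=19, slack=2)
Line 6: ['quick', 'spoon', 'that', 'book'] (min_width=21, slack=0)
Line 7: ['an', 'bright'] (min_width=9, slack=12)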